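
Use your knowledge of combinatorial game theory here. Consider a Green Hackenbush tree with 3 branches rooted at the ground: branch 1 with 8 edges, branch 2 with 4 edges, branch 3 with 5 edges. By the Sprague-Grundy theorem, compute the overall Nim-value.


The tree has 3 branches from the ground vertex.
In Green Hackenbush, the Nim-value of a simple path of length k is k.
Branch 1: length 8, Nim-value = 8
Branch 2: length 4, Nim-value = 4
Branch 3: length 5, Nim-value = 5
Total Nim-value = XOR of all branch values:
0 XOR 8 = 8
8 XOR 4 = 12
12 XOR 5 = 9
Nim-value of the tree = 9

9


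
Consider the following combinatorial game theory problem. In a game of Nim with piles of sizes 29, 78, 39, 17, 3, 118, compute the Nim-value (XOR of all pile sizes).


We need the XOR (exclusive or) of all pile sizes.
After XOR-ing pile 1 (size 29): 0 XOR 29 = 29
After XOR-ing pile 2 (size 78): 29 XOR 78 = 83
After XOR-ing pile 3 (size 39): 83 XOR 39 = 116
After XOR-ing pile 4 (size 17): 116 XOR 17 = 101
After XOR-ing pile 5 (size 3): 101 XOR 3 = 102
After XOR-ing pile 6 (size 118): 102 XOR 118 = 16
The Nim-value of this position is 16.

16


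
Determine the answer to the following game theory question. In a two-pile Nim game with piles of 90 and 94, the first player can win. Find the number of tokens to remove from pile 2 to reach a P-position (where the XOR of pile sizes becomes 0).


Piles: 90 and 94
Current XOR: 90 XOR 94 = 4 (non-zero, so this is an N-position).
To make the XOR zero, we need to find a move that balances the piles.
For pile 2 (size 94): target = 94 XOR 4 = 90
We reduce pile 2 from 94 to 90.
Tokens removed: 94 - 90 = 4
Verification: 90 XOR 90 = 0

4


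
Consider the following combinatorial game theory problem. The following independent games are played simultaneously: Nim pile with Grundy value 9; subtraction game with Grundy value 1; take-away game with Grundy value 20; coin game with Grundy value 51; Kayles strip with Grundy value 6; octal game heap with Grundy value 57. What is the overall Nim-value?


By the Sprague-Grundy theorem, the Grundy value of a sum of games is the XOR of individual Grundy values.
Nim pile: Grundy value = 9. Running XOR: 0 XOR 9 = 9
subtraction game: Grundy value = 1. Running XOR: 9 XOR 1 = 8
take-away game: Grundy value = 20. Running XOR: 8 XOR 20 = 28
coin game: Grundy value = 51. Running XOR: 28 XOR 51 = 47
Kayles strip: Grundy value = 6. Running XOR: 47 XOR 6 = 41
octal game heap: Grundy value = 57. Running XOR: 41 XOR 57 = 16
The combined Grundy value is 16.

16


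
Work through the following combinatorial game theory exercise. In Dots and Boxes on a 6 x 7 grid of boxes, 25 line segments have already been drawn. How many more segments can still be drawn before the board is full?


Grid: 6 x 7 boxes, i.e. 7 rows and 8 columns of dots.
Horizontal edges: (rows + 1) * cols = 7 * 7 = 49
Vertical edges: rows * (cols + 1) = 6 * 8 = 48
Total edges: 49 + 48 = 97
Edges drawn: 25
Remaining: 97 - 25 = 72

72


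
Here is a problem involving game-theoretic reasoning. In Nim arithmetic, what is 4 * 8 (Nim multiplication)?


Nim multiplication is bilinear over XOR: (u XOR v) * w = (u*w) XOR (v*w).
So we split each operand into its bit components and XOR the pairwise Nim products.
4 = 4 (as XOR of powers of 2).
8 = 8 (as XOR of powers of 2).
Using the standard Nim-product table on single bits:
  2*2 = 3,   2*4 = 8,   2*8 = 12,
  4*4 = 6,   4*8 = 11,  8*8 = 13,
and  1*x = x (identity), k*l = l*k (commutative).
Pairwise Nim products:
  4 * 8 = 11
XOR them: 11 = 11.
Result: 4 * 8 = 11 (in Nim).

11


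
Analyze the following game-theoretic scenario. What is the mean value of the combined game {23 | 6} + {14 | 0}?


G1 = {23 | 6}, G2 = {14 | 0}
Each is a switch {a | b} with numbers a > b; its mean value is (a + b)/2, and mean value is additive over game sums: m(G1 + G2) = m(G1) + m(G2).
Mean of G1 = (23 + (6))/2 = 29/2 = 29/2
Mean of G2 = (14 + (0))/2 = 14/2 = 7
Mean of G1 + G2 = 29/2 + 7 = 43/2

43/2


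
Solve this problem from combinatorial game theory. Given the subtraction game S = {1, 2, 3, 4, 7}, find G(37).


The subtraction set is S = {1, 2, 3, 4, 7}.
G(k) = mex{ G(k - s) : s in S, s <= k }. We compute iteratively: G(0) = 0.
G(1) = mex({0}) = 1
G(2) = mex({0, 1}) = 2
G(3) = mex({0, 1, 2}) = 3
G(4) = mex({0, 1, 2, 3}) = 4
G(5) = mex({1, 2, 3, 4}) = 0
G(6) = mex({0, 2, 3, 4}) = 1
G(7) = mex({0, 1, 3, 4}) = 2
G(8) = mex({0, 1, 2, 4}) = 3
G(9) = mex({0, 1, 2, 3}) = 4
G(10) = mex({1, 2, 3, 4}) = 0
G(11) = mex({0, 2, 3, 4}) = 1
Observe that G(5)..G(11) = 0, 1, 2, 3, 4, 0, 1 repeats G(0)..G(6) = 0, 1, 2, 3, 4, 0, 1.
For k >= max(S) = 7, G(k) is determined by the previous 7 values G(k-7)..G(k-1); a window of 7 consecutive values has recurred shifted by 5, so by induction G(k + 5) = G(k) for all k >= 0: the sequence is periodic from the start with period 5.
One period: G(0..4) = 0, 1, 2, 3, 4.
37 mod 5 = 2, so G(37) = G(2) = 2.

2


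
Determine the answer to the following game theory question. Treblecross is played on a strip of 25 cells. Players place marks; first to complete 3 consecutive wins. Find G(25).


Treblecross: place X on empty cells; 3-in-a-row wins.
Playing within two cells of an existing X lets the opponent win at once, so sensible play treats the cells i-2..i+2 around each X as dead. The player left with no safe cell loses, so this is a normal-play take-away game on strips of safe cells.
Placing X at cell i (0-indexed) of a strip of k safe cells leaves independent strips of sizes max(0, i-2) and max(0, k-i-3). Hence G(k) = mex{ G(max(0,i-2)) XOR G(max(0,k-i-3)) : 0 <= i < k }, with G(0) = 0.
G(1): splits (0,0):0^0=0 -> mex({0}) = 1
G(2): splits (0,0):0^0=0 -> mex({0}) = 1
G(3): splits (0,0):0^0=0 -> mex({0}) = 1
G(4): splits (0,1):0^1=1 (0,0):0^0=0 -> mex({0, 1}) = 2
G(5): splits (0,2):0^1=1 (0,1):0^1=1 (0,0):0^0=0 -> mex({0, 1}) = 2
G(6) = mex({1}) = 0
G(7) = mex({0, 1, 2}) = 3
G(8) = mex({0, 1, 2}) = 3
G(9) = mex({0, 2}) = 1
G(10) = mex({0, 2, 3}) = 1
G(11) = mex({0, 3}) = 1
G(12) = mex({1, 3}) = 0
G(13) = mex({0, 1, 2, 3}) = 4
G(14) = mex({0, 1, 2}) = 3
G(15) = mex({0, 1, 2}) = 3
G(16) = mex({0, 1, 2, 4}) = 3
G(17) = mex({0, 1, 3, 4}) = 2
G(18) = mex({0, 1, 3, 4}) = 2
G(19) = mex({0, 1, 3, 5}) = 2
G(20) = mex({0, 1, 2, 3, 5}) = 4
G(21) = mex({0, 1, 2, 3, 5}) = 4
G(22) = mex({1, 2, 6}) = 0
G(23) = mex({0, 1, 2, 3, 4, 6}) = 5
G(24) = mex({0, 1, 2, 3, 4}) = 5
G(25) = mex({0, 1, 3, 4, 7}) = 2
Therefore G(25) = 2.

2


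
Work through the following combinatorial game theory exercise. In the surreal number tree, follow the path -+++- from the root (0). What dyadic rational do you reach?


Sign expansion: -+++-
Rule: track bounds (lo, hi), initially (-inf, +inf). On '+', the current value becomes lo and we move to the simplest number in (value, hi): value + 1 if hi = +inf, otherwise the midpoint (value + hi)/2. On '-', the current value becomes hi and we move to value - 1 if lo = -inf, otherwise the midpoint (lo + value)/2.
Start at 0.
Step 1: sign = -, move left. Bounds: (-inf, 0). Value = -1
Step 2: sign = +, move right. Bounds: (-1, 0). Value = -1/2
Step 3: sign = +, move right. Bounds: (-1/2, 0). Value = -1/4
Step 4: sign = +, move right. Bounds: (-1/4, 0). Value = -1/8
Step 5: sign = -, move left. Bounds: (-1/4, -1/8). Value = -3/16
The surreal number with sign expansion -+++- is -3/16.

-3/16


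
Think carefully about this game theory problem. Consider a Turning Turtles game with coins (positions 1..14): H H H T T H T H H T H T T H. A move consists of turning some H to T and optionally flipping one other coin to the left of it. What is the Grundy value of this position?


Coins: H H H T T H T H H T H T T H
Key fact: a single head at position k behaves exactly like a Nim heap of size k (turning it to T and optionally flipping a coin at j < k corresponds to moving the heap from k to j, or to 0), and heads combine as a disjunctive sum (two heads at the same place would cancel, matching j XOR j = 0). So the Nim-value is the XOR of the 1-indexed positions of the heads.
Face-up positions (1-indexed): [1, 2, 3, 6, 8, 9, 11, 14]
XOR 0 with 1: 0 XOR 1 = 1
XOR 1 with 2: 1 XOR 2 = 3
XOR 3 with 3: 3 XOR 3 = 0
XOR 0 with 6: 0 XOR 6 = 6
XOR 6 with 8: 6 XOR 8 = 14
XOR 14 with 9: 14 XOR 9 = 7
XOR 7 with 11: 7 XOR 11 = 12
XOR 12 with 14: 12 XOR 14 = 2
Nim-value = 2

2


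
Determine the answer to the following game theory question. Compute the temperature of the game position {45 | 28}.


The game is {45 | 28}, a switch {a | b} with numbers a > b.
Cooling {a | b} by t gives {a - t | b + t}, which stops being hot when a - t = b + t, i.e. at t = (a - b)/2. So the temperature of a switch is (a - b)/2.
Temperature = (Left option - Right option) / 2
= (45 - (28)) / 2
= 17 / 2
= 17/2

17/2


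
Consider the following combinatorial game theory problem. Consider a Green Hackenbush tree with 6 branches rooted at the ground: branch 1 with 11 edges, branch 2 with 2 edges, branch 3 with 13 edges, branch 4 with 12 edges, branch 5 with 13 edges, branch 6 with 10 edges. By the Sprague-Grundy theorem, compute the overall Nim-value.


The tree has 6 branches from the ground vertex.
In Green Hackenbush, the Nim-value of a simple path of length k is k.
Branch 1: length 11, Nim-value = 11
Branch 2: length 2, Nim-value = 2
Branch 3: length 13, Nim-value = 13
Branch 4: length 12, Nim-value = 12
Branch 5: length 13, Nim-value = 13
Branch 6: length 10, Nim-value = 10
Total Nim-value = XOR of all branch values:
0 XOR 11 = 11
11 XOR 2 = 9
9 XOR 13 = 4
4 XOR 12 = 8
8 XOR 13 = 5
5 XOR 10 = 15
Nim-value of the tree = 15

15


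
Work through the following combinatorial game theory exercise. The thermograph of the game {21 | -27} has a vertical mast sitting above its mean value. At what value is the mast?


Game = {21 | -27}, a switch {a | b} with numbers a > b.
Its thermograph has left wall a - t and right wall b + t, which meet at t = (a - b)/2, where both equal (a + b)/2. So the mast (mean value) is at (a + b)/2.
Mean = (21 + (-27))/2 = -6/2 = -3

-3


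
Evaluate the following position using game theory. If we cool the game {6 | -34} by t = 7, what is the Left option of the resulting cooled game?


Original game: {6 | -34} (a switch {a | b} with a > b).
Cooling by t (for t below the temperature (a - b)/2 = 20) taxes each move by t: {a | b} cooled by t is {a - t | b + t}.
Cooling amount: t = 7
Cooled Left option: 6 - 7 = -1
Cooled Right option: -34 + 7 = -27
Cooled game: {-1 | -27}
Left option = -1

-1


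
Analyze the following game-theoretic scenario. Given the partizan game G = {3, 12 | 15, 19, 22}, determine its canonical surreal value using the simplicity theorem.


Left options: {3, 12}, max = 12
Right options: {15, 19, 22}, min = 15
All options are numbers and max(Left) < min(Right), so by the simplicity theorem the value is the simplest (earliest-born) number strictly between 12 and 15.
Integers 13 through 14 all lie strictly between 12 and 15.
Among integers, the simplest (lowest birthday = smallest |n|; 0 is born on day 0, +-n on day n) is 13.
No non-integer in the interval can be simpler: if x is a non-integer in the interval, then floor(x) or ceil(x) also lies in the interval (the interval contains an integer), and both are proper prefixes of x's sign expansion, i.e. born earlier. So the game value is 13.
Game value = 13

13


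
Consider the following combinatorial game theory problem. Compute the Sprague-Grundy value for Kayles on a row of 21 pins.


Kayles: a move removes 1 or 2 adjacent pins from a contiguous row.
Removing pins from a row of k leaves two independent rows (a, b) with a + b = k - 1 (one pin) or a + b = k - 2 (two pins); an end removal gives a = 0.
By Sprague-Grundy, G(k) = mex{ G(a) XOR G(b) } over all these splits. G(0) = 0.
G(1): splits (0,0):0^0=0 -> mex({0}) = 1
G(2): splits (0,1):0^1=1 (0,0):0^0=0 -> mex({0, 1}) = 2
G(3): splits (0,2):0^2=2 (1,1):1^1=0 (0,1):0^1=1 -> mex({0, 1, 2}) = 3
G(4): splits (0,3):0^3=3 (1,2):1^2=3 (0,2):0^2=2 (1,1):1^1=0 -> mex({0, 2, 3}) = 1
G(5): splits (0,4):0^1=1 (1,3):1^3=2 (2,2):2^2=0 (0,3):0^3=3 (1,2):1^2=3 -> mex({0, 1, 2, 3}) = 4
G(6) = mex({0, 1, 2, 4}) = 3
G(7) = mex({0, 1, 3, 4, 5}) = 2
G(8) = mex({0, 2, 3, 5, 6}) = 1
G(9) = mex({0, 1, 2, 3, 6, 7}) = 4
G(10) = mex({0, 1, 3, 4, 5, 7}) = 2
G(11) = mex({0, 1, 2, 3, 4, 5}) = 6
G(12) = mex({0, 1, 2, 3, 5, 6, 7}) = 4
G(13) = mex({0, 2, 3, 4, 6, 7}) = 1
G(14) = mex({0, 1, 4, 5, 6, 7}) = 2
G(15) = mex({0, 1, 2, 3, 4, 5, 6}) = 7
G(16) = mex({0, 2, 3, 5, 6, 7}) = 1
G(17) = mex({0, 1, 2, 3, 5, 6, 7}) = 4
G(18) = mex({0, 1, 2, 4, 5, 6}) = 3
G(19) = mex({0, 1, 3, 4, 5, 7}) = 2
G(20) = mex({0, 2, 3, 4, 5, 6, 7}) = 1
G(21) = mex({0, 1, 2, 3, 5, 6, 7}) = 4
Therefore G(21) = 4.

4


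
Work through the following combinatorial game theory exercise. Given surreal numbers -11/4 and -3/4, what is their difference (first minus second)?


x = -11/4, y = -3/4
Converting to common denominator: 4
x = -11/4, y = -3/4
x - y = -11/4 - -3/4 = -2

-2


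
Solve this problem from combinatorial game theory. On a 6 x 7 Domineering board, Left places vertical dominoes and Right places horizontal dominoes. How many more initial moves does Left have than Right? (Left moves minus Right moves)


Board is 6 x 7 (rows x cols).
Left (vertical) placements: (rows-1) * cols = 5 * 7 = 35
Right (horizontal) placements: rows * (cols-1) = 6 * 6 = 36
Advantage = Left - Right = 35 - 36 = -1

-1


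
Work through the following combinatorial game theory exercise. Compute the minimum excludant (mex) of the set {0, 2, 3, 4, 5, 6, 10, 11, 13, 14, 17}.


Set = {0, 2, 3, 4, 5, 6, 10, 11, 13, 14, 17}
0 is in the set.
1 is NOT in the set. This is the mex.
mex = 1

1


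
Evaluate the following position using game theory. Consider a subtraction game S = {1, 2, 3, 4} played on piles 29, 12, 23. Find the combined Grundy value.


Subtraction set: {1, 2, 3, 4}
For this subtraction set, G(n) = n mod 5 (period = max + 1 = 5).
Pile 1 (size 29): G(29) = 29 mod 5 = 4
Pile 2 (size 12): G(12) = 12 mod 5 = 2
Pile 3 (size 23): G(23) = 23 mod 5 = 3
Total Grundy value = XOR of all: 4 XOR 2 XOR 3 = 5

5


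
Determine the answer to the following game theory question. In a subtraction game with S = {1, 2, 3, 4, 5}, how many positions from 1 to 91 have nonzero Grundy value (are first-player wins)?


Subtraction set S = {1, 2, 3, 4, 5}, so G(n) = n mod 6.
G(n) = 0 when n is a multiple of 6.
Multiples of 6 in [1, 91]: 15
N-positions (nonzero Grundy) = 91 - 15 = 76

76


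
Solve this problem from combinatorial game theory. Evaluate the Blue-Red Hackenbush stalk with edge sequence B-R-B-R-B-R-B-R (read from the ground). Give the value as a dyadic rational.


Edges (from ground): B-R-B-R-B-R-B-R
By Berlekamp's sign-expansion rule, a Blue-Red Hackenbush stalk has the value of the surreal number whose sign sequence is the edge sequence with B -> + and R -> -.
Sign sequence: +-+-+-+-
Trace the sign expansion in the surreal number tree, starting from 0:
Edge 1: B (sign +) -> bounds (0, +inf), value = 1
Edge 2: R (sign -) -> bounds (0, 1), value = 1/2
Edge 3: B (sign +) -> bounds (1/2, 1), value = 3/4
Edge 4: R (sign -) -> bounds (1/2, 3/4), value = 5/8
Edge 5: B (sign +) -> bounds (5/8, 3/4), value = 11/16
Edge 6: R (sign -) -> bounds (5/8, 11/16), value = 21/32
Edge 7: B (sign +) -> bounds (21/32, 11/16), value = 43/64
Edge 8: R (sign -) -> bounds (21/32, 43/64), value = 85/128
Game value = 85/128

85/128


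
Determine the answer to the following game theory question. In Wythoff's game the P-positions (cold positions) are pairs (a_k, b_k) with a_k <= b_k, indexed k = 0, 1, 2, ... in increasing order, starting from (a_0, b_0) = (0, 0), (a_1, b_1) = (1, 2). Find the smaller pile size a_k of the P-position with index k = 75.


By Wythoff's theorem, a_k = floor(k * phi) and b_k = floor(k * phi^2) = a_k + k, where phi = (1 + sqrt(5))/2 is the golden ratio.
phi = (1 + sqrt(5))/2 = 1.618034
k = 75
k * phi = 75 * 1.618034 = 121.352549
a_75 = floor(k * phi) = 121

121


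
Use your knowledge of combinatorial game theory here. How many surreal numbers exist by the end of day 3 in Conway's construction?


Day 0: {|} = 0 is born. Count = 1.
Day n: the number of surreal numbers born by day n is 2^(n+1) - 1.
By day 0: 2^1 - 1 = 1
By day 1: 2^2 - 1 = 3
By day 2: 2^3 - 1 = 7
By day 3: 2^4 - 1 = 15
By day 3: 15 surreal numbers.

15


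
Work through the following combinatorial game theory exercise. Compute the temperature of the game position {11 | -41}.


The game is {11 | -41}, a switch {a | b} with numbers a > b.
Cooling {a | b} by t gives {a - t | b + t}, which stops being hot when a - t = b + t, i.e. at t = (a - b)/2. So the temperature of a switch is (a - b)/2.
Temperature = (Left option - Right option) / 2
= (11 - (-41)) / 2
= 52 / 2
= 26

26


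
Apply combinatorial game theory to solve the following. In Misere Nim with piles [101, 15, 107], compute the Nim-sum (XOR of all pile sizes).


We need the XOR (exclusive or) of all pile sizes.
After XOR-ing pile 1 (size 101): 0 XOR 101 = 101
After XOR-ing pile 2 (size 15): 101 XOR 15 = 106
After XOR-ing pile 3 (size 107): 106 XOR 107 = 1
The Nim-value of this position is 1.

1


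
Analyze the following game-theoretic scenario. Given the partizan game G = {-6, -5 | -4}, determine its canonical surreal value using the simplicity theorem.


Left options: {-6, -5}, max = -5
Right options: {-4}, min = -4
All options are numbers and max(Left) < min(Right), so by the simplicity theorem the value is the simplest (earliest-born) number strictly between -5 and -4.
No integer lies strictly between -5 and -4, so the value is the dyadic rational m/2^k in the interval with the smallest k (then m odd); search k = 1, 2, ...:
Denominator 2: -9/2 lies strictly between -5 and -4 -- found.
The simplest number in the interval is -9/2.
Game value = -9/2

-9/2


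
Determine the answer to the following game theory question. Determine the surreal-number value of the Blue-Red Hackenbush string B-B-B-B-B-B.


Edges (from ground): B-B-B-B-B-B
By Berlekamp's sign-expansion rule, a Blue-Red Hackenbush stalk has the value of the surreal number whose sign sequence is the edge sequence with B -> + and R -> -.
Sign sequence: ++++++
Trace the sign expansion in the surreal number tree, starting from 0:
Edge 1: B (sign +) -> bounds (0, +inf), value = 1
Edge 2: B (sign +) -> bounds (1, +inf), value = 2
Edge 3: B (sign +) -> bounds (2, +inf), value = 3
Edge 4: B (sign +) -> bounds (3, +inf), value = 4
Edge 5: B (sign +) -> bounds (4, +inf), value = 5
Edge 6: B (sign +) -> bounds (5, +inf), value = 6
Game value = 6

6


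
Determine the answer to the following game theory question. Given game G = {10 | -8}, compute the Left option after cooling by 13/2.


Original game: {10 | -8} (a switch {a | b} with a > b).
Cooling by t (for t below the temperature (a - b)/2 = 9) taxes each move by t: {a | b} cooled by t is {a - t | b + t}.
Cooling amount: t = 13/2
Cooled Left option: 10 - 13/2 = 7/2
Cooled Right option: -8 + 13/2 = -3/2
Cooled game: {7/2 | -3/2}
Left option = 7/2

7/2


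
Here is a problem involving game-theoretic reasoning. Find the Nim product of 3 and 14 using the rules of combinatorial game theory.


Nim multiplication is bilinear over XOR: (u XOR v) * w = (u*w) XOR (v*w).
So we split each operand into its bit components and XOR the pairwise Nim products.
3 = 1 + 2 (as XOR of powers of 2).
14 = 2 + 4 + 8 (as XOR of powers of 2).
Using the standard Nim-product table on single bits:
  2*2 = 3,   2*4 = 8,   2*8 = 12,
  4*4 = 6,   4*8 = 11,  8*8 = 13,
and  1*x = x (identity), k*l = l*k (commutative).
Pairwise Nim products:
  1 * 2 = 2
  1 * 4 = 4
  1 * 8 = 8
  2 * 2 = 3
  2 * 4 = 8
  2 * 8 = 12
XOR them: 2 XOR 4 XOR 8 XOR 3 XOR 8 XOR 12 = 9.
Result: 3 * 14 = 9 (in Nim).

9


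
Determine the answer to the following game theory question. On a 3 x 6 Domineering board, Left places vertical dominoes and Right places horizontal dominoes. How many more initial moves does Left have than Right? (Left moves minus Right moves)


Board is 3 x 6 (rows x cols).
Left (vertical) placements: (rows-1) * cols = 2 * 6 = 12
Right (horizontal) placements: rows * (cols-1) = 3 * 5 = 15
Advantage = Left - Right = 12 - 15 = -3

-3


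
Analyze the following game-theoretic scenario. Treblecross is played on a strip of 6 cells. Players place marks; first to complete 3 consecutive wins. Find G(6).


Treblecross: place X on empty cells; 3-in-a-row wins.
Playing within two cells of an existing X lets the opponent win at once, so sensible play treats the cells i-2..i+2 around each X as dead. The player left with no safe cell loses, so this is a normal-play take-away game on strips of safe cells.
Placing X at cell i (0-indexed) of a strip of k safe cells leaves independent strips of sizes max(0, i-2) and max(0, k-i-3). Hence G(k) = mex{ G(max(0,i-2)) XOR G(max(0,k-i-3)) : 0 <= i < k }, with G(0) = 0.
G(1): splits (0,0):0^0=0 -> mex({0}) = 1
G(2): splits (0,0):0^0=0 -> mex({0}) = 1
G(3): splits (0,0):0^0=0 -> mex({0}) = 1
G(4): splits (0,1):0^1=1 (0,0):0^0=0 -> mex({0, 1}) = 2
G(5): splits (0,2):0^1=1 (0,1):0^1=1 (0,0):0^0=0 -> mex({0, 1}) = 2
G(6) = mex({1}) = 0
Therefore G(6) = 0.

0


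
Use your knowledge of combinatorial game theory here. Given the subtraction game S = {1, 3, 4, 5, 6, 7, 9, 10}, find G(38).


The subtraction set is S = {1, 3, 4, 5, 6, 7, 9, 10}.
G(k) = mex{ G(k - s) : s in S, s <= k }. We compute iteratively: G(0) = 0.
G(1) = mex({0}) = 1
G(2) = mex({1}) = 0
G(3) = mex({0}) = 1
G(4) = mex({0, 1}) = 2
G(5) = mex({0, 1, 2}) = 3
G(6) = mex({0, 1, 3}) = 2
G(7) = mex({0, 1, 2}) = 3
G(8) = mex({0, 1, 2, 3}) = 4
G(9) = mex({0, 1, 2, 3, 4}) = 5
G(10) = mex({0, 1, 2, 3, 5}) = 4
G(11) = mex({0, 1, 2, 3, 4}) = 5
G(12) = mex({0, 1, 2, 3, 4, 5}) = 6
G(13) = mex({1, 2, 3, 4, 5, 6}) = 0
G(14) = mex({0, 2, 3, 4, 5}) = 1
G(15) = mex({1, 2, 3, 4, 5, 6}) = 0
G(16) = mex({0, 2, 3, 4, 5, 6}) = 1
G(17) = mex({0, 1, 3, 4, 5, 6}) = 2
G(18) = mex({0, 1, 2, 4, 5, 6}) = 3
G(19) = mex({0, 1, 3, 4, 5, 6}) = 2
G(20) = mex({0, 1, 2, 4, 5}) = 3
G(21) = mex({0, 1, 2, 3, 5, 6}) = 4
G(22) = mex({0, 1, 2, 3, 4, 6}) = 5
Observe that G(13)..G(22) = 0, 1, 0, 1, 2, 3, 2, 3, 4, 5 repeats G(0)..G(9) = 0, 1, 0, 1, 2, 3, 2, 3, 4, 5.
For k >= max(S) = 10, G(k) is determined by the previous 10 values G(k-10)..G(k-1); a window of 10 consecutive values has recurred shifted by 13, so by induction G(k + 13) = G(k) for all k >= 0: the sequence is periodic from the start with period 13.
One period: G(0..12) = 0, 1, 0, 1, 2, 3, 2, 3, 4, 5, 4, 5, 6.
38 mod 13 = 12, so G(38) = G(12) = 6.

6


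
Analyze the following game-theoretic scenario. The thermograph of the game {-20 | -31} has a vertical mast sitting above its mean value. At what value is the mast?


Game = {-20 | -31}, a switch {a | b} with numbers a > b.
Its thermograph has left wall a - t and right wall b + t, which meet at t = (a - b)/2, where both equal (a + b)/2. So the mast (mean value) is at (a + b)/2.
Mean = (-20 + (-31))/2 = -51/2 = -51/2

-51/2


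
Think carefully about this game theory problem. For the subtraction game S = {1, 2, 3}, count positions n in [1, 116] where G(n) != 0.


Subtraction set S = {1, 2, 3}, so G(n) = n mod 4.
G(n) = 0 when n is a multiple of 4.
Multiples of 4 in [1, 116]: 29
N-positions (nonzero Grundy) = 116 - 29 = 87

87


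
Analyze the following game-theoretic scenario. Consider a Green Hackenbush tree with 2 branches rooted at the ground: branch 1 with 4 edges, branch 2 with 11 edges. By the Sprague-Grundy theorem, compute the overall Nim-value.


The tree has 2 branches from the ground vertex.
In Green Hackenbush, the Nim-value of a simple path of length k is k.
Branch 1: length 4, Nim-value = 4
Branch 2: length 11, Nim-value = 11
Total Nim-value = XOR of all branch values:
0 XOR 4 = 4
4 XOR 11 = 15
Nim-value of the tree = 15

15


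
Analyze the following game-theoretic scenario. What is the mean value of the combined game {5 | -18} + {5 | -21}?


G1 = {5 | -18}, G2 = {5 | -21}
Each is a switch {a | b} with numbers a > b; its mean value is (a + b)/2, and mean value is additive over game sums: m(G1 + G2) = m(G1) + m(G2).
Mean of G1 = (5 + (-18))/2 = -13/2 = -13/2
Mean of G2 = (5 + (-21))/2 = -16/2 = -8
Mean of G1 + G2 = -13/2 + -8 = -29/2

-29/2


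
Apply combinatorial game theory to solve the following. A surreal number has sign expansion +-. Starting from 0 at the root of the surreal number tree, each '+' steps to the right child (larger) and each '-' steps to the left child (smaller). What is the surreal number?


Sign expansion: +-
Rule: track bounds (lo, hi), initially (-inf, +inf). On '+', the current value becomes lo and we move to the simplest number in (value, hi): value + 1 if hi = +inf, otherwise the midpoint (value + hi)/2. On '-', the current value becomes hi and we move to value - 1 if lo = -inf, otherwise the midpoint (lo + value)/2.
Start at 0.
Step 1: sign = +, move right. Bounds: (0, +inf). Value = 1
Step 2: sign = -, move left. Bounds: (0, 1). Value = 1/2
The surreal number with sign expansion +- is 1/2.

1/2


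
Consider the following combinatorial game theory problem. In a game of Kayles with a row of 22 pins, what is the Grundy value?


Kayles: a move removes 1 or 2 adjacent pins from a contiguous row.
Removing pins from a row of k leaves two independent rows (a, b) with a + b = k - 1 (one pin) or a + b = k - 2 (two pins); an end removal gives a = 0.
By Sprague-Grundy, G(k) = mex{ G(a) XOR G(b) } over all these splits. G(0) = 0.
G(1): splits (0,0):0^0=0 -> mex({0}) = 1
G(2): splits (0,1):0^1=1 (0,0):0^0=0 -> mex({0, 1}) = 2
G(3): splits (0,2):0^2=2 (1,1):1^1=0 (0,1):0^1=1 -> mex({0, 1, 2}) = 3
G(4): splits (0,3):0^3=3 (1,2):1^2=3 (0,2):0^2=2 (1,1):1^1=0 -> mex({0, 2, 3}) = 1
G(5): splits (0,4):0^1=1 (1,3):1^3=2 (2,2):2^2=0 (0,3):0^3=3 (1,2):1^2=3 -> mex({0, 1, 2, 3}) = 4
G(6) = mex({0, 1, 2, 4}) = 3
G(7) = mex({0, 1, 3, 4, 5}) = 2
G(8) = mex({0, 2, 3, 5, 6}) = 1
G(9) = mex({0, 1, 2, 3, 6, 7}) = 4
G(10) = mex({0, 1, 3, 4, 5, 7}) = 2
G(11) = mex({0, 1, 2, 3, 4, 5}) = 6
G(12) = mex({0, 1, 2, 3, 5, 6, 7}) = 4
G(13) = mex({0, 2, 3, 4, 6, 7}) = 1
G(14) = mex({0, 1, 4, 5, 6, 7}) = 2
G(15) = mex({0, 1, 2, 3, 4, 5, 6}) = 7
G(16) = mex({0, 2, 3, 5, 6, 7}) = 1
G(17) = mex({0, 1, 2, 3, 5, 6, 7}) = 4
G(18) = mex({0, 1, 2, 4, 5, 6}) = 3
G(19) = mex({0, 1, 3, 4, 5, 7}) = 2
G(20) = mex({0, 2, 3, 4, 5, 6, 7}) = 1
G(21) = mex({0, 1, 2, 3, 5, 6, 7}) = 4
G(22) = mex({0, 1, 2, 3, 4, 5, 7}) = 6
Therefore G(22) = 6.

6


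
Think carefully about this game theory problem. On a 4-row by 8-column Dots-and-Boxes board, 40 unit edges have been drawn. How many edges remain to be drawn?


Grid: 4 x 8 boxes, i.e. 5 rows and 9 columns of dots.
Horizontal edges: (rows + 1) * cols = 5 * 8 = 40
Vertical edges: rows * (cols + 1) = 4 * 9 = 36
Total edges: 40 + 36 = 76
Edges drawn: 40
Remaining: 76 - 40 = 36

36


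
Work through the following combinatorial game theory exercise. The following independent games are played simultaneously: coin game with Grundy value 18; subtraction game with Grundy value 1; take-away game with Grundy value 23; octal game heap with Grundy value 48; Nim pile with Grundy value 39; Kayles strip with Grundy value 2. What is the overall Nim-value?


By the Sprague-Grundy theorem, the Grundy value of a sum of games is the XOR of individual Grundy values.
coin game: Grundy value = 18. Running XOR: 0 XOR 18 = 18
subtraction game: Grundy value = 1. Running XOR: 18 XOR 1 = 19
take-away game: Grundy value = 23. Running XOR: 19 XOR 23 = 4
octal game heap: Grundy value = 48. Running XOR: 4 XOR 48 = 52
Nim pile: Grundy value = 39. Running XOR: 52 XOR 39 = 19
Kayles strip: Grundy value = 2. Running XOR: 19 XOR 2 = 17
The combined Grundy value is 17.

17


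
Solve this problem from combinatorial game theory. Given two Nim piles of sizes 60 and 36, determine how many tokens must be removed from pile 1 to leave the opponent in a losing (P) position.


Piles: 60 and 36
Current XOR: 60 XOR 36 = 24 (non-zero, so this is an N-position).
To make the XOR zero, we need to find a move that balances the piles.
For pile 1 (size 60): target = 60 XOR 24 = 36
We reduce pile 1 from 60 to 36.
Tokens removed: 60 - 36 = 24
Verification: 36 XOR 36 = 0

24


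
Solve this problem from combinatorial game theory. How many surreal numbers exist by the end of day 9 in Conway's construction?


Day 0: {|} = 0 is born. Count = 1.
Day n: the number of surreal numbers born by day n is 2^(n+1) - 1.
By day 0: 2^1 - 1 = 1
By day 1: 2^2 - 1 = 3
By day 2: 2^3 - 1 = 7
By day 3: 2^4 - 1 = 15
By day 4: 2^5 - 1 = 31
By day 5: 2^6 - 1 = 63
By day 6: 2^7 - 1 = 127
By day 7: 2^8 - 1 = 255
By day 8: 2^9 - 1 = 511
By day 9: 2^10 - 1 = 1023
By day 9: 1023 surreal numbers.

1023


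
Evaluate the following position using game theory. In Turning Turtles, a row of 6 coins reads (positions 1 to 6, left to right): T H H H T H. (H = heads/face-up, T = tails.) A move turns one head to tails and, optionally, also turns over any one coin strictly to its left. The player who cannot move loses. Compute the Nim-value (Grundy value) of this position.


Coins: T H H H T H
Key fact: a single head at position k behaves exactly like a Nim heap of size k (turning it to T and optionally flipping a coin at j < k corresponds to moving the heap from k to j, or to 0), and heads combine as a disjunctive sum (two heads at the same place would cancel, matching j XOR j = 0). So the Nim-value is the XOR of the 1-indexed positions of the heads.
Face-up positions (1-indexed): [2, 3, 4, 6]
XOR 0 with 2: 0 XOR 2 = 2
XOR 2 with 3: 2 XOR 3 = 1
XOR 1 with 4: 1 XOR 4 = 5
XOR 5 with 6: 5 XOR 6 = 3
Nim-value = 3

3


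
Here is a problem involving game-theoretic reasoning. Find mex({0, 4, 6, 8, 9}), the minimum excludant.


Set = {0, 4, 6, 8, 9}
0 is in the set.
1 is NOT in the set. This is the mex.
mex = 1

1


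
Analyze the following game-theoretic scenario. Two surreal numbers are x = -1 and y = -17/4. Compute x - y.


x = -1, y = -17/4
Converting to common denominator: 4
x = -4/4, y = -17/4
x - y = -1 - -17/4 = 13/4

13/4


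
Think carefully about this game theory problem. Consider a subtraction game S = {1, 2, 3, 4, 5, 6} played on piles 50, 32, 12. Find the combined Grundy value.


Subtraction set: {1, 2, 3, 4, 5, 6}
For this subtraction set, G(n) = n mod 7 (period = max + 1 = 7).
Pile 1 (size 50): G(50) = 50 mod 7 = 1
Pile 2 (size 32): G(32) = 32 mod 7 = 4
Pile 3 (size 12): G(12) = 12 mod 7 = 5
Total Grundy value = XOR of all: 1 XOR 4 XOR 5 = 0

0


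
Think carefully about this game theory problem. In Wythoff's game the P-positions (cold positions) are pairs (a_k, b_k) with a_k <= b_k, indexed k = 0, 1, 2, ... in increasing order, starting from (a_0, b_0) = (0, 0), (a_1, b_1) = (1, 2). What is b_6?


By Wythoff's theorem, a_k = floor(k * phi) and b_k = floor(k * phi^2) = a_k + k, where phi = (1 + sqrt(5))/2 is the golden ratio.
phi = (1 + sqrt(5))/2 = 1.618034
phi^2 = phi + 1 = 2.618034
k = 6
k * phi^2 = 6 * 2.618034 = 15.708204
b_6 = floor(k * phi^2) = 15 (check: a_6 + k = 9 + 6 = 15)

15


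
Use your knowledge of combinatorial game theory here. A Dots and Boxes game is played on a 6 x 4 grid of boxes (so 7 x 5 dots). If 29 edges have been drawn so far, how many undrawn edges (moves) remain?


Grid: 6 x 4 boxes, i.e. 7 rows and 5 columns of dots.
Horizontal edges: (rows + 1) * cols = 7 * 4 = 28
Vertical edges: rows * (cols + 1) = 6 * 5 = 30
Total edges: 28 + 30 = 58
Edges drawn: 29
Remaining: 58 - 29 = 29

29


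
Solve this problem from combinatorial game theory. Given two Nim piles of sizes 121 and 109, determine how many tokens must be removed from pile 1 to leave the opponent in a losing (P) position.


Piles: 121 and 109
Current XOR: 121 XOR 109 = 20 (non-zero, so this is an N-position).
To make the XOR zero, we need to find a move that balances the piles.
For pile 1 (size 121): target = 121 XOR 20 = 109
We reduce pile 1 from 121 to 109.
Tokens removed: 121 - 109 = 12
Verification: 109 XOR 109 = 0

12


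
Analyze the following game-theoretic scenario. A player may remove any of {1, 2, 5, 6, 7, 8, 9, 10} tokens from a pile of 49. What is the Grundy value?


The subtraction set is S = {1, 2, 5, 6, 7, 8, 9, 10}.
G(k) = mex{ G(k - s) : s in S, s <= k }. We compute iteratively: G(0) = 0.
G(1) = mex({0}) = 1
G(2) = mex({0, 1}) = 2
G(3) = mex({1, 2}) = 0
G(4) = mex({0, 2}) = 1
G(5) = mex({0, 1}) = 2
G(6) = mex({0, 1, 2}) = 3
G(7) = mex({0, 1, 2, 3}) = 4
G(8) = mex({0, 1, 2, 3, 4}) = 5
G(9) = mex({0, 1, 2, 4, 5}) = 3
G(10) = mex({0, 1, 2, 3, 5}) = 4
G(11) = mex({0, 1, 2, 3, 4}) = 5
G(12) = mex({0, 1, 2, 3, 4, 5}) = 6
G(13) = mex({0, 1, 2, 3, 4, 5, 6}) = 7
G(14) = mex({1, 2, 3, 4, 5, 6, 7}) = 0
G(15) = mex({0, 2, 3, 4, 5, 7}) = 1
G(16) = mex({0, 1, 3, 4, 5}) = 2
G(17) = mex({1, 2, 3, 4, 5, 6}) = 0
G(18) = mex({0, 2, 3, 4, 5, 6, 7}) = 1
G(19) = mex({0, 1, 3, 4, 5, 6, 7}) = 2
G(20) = mex({0, 1, 2, 4, 5, 6, 7}) = 3
G(21) = mex({0, 1, 2, 3, 5, 6, 7}) = 4
G(22) = mex({0, 1, 2, 3, 4, 6, 7}) = 5
G(23) = mex({0, 1, 2, 4, 5, 7}) = 3
Observe that G(14)..G(23) = 0, 1, 2, 0, 1, 2, 3, 4, 5, 3 repeats G(0)..G(9) = 0, 1, 2, 0, 1, 2, 3, 4, 5, 3.
For k >= max(S) = 10, G(k) is determined by the previous 10 values G(k-10)..G(k-1); a window of 10 consecutive values has recurred shifted by 14, so by induction G(k + 14) = G(k) for all k >= 0: the sequence is periodic from the start with period 14.
One period: G(0..13) = 0, 1, 2, 0, 1, 2, 3, 4, 5, 3, 4, 5, 6, 7.
49 mod 14 = 7, so G(49) = G(7) = 4.

4


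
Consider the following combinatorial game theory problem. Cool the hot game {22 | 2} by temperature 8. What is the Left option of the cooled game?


Original game: {22 | 2} (a switch {a | b} with a > b).
Cooling by t (for t below the temperature (a - b)/2 = 10) taxes each move by t: {a | b} cooled by t is {a - t | b + t}.
Cooling amount: t = 8
Cooled Left option: 22 - 8 = 14
Cooled Right option: 2 + 8 = 10
Cooled game: {14 | 10}
Left option = 14

14


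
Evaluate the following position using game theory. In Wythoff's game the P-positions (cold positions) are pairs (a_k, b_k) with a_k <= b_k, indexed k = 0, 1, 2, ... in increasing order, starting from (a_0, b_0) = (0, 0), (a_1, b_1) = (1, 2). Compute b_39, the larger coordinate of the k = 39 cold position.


By Wythoff's theorem, a_k = floor(k * phi) and b_k = floor(k * phi^2) = a_k + k, where phi = (1 + sqrt(5))/2 is the golden ratio.
phi = (1 + sqrt(5))/2 = 1.618034
phi^2 = phi + 1 = 2.618034
k = 39
k * phi^2 = 39 * 2.618034 = 102.103326
b_39 = floor(k * phi^2) = 102 (check: a_39 + k = 63 + 39 = 102)

102


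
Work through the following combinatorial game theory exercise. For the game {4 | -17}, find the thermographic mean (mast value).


Game = {4 | -17}, a switch {a | b} with numbers a > b.
Its thermograph has left wall a - t and right wall b + t, which meet at t = (a - b)/2, where both equal (a + b)/2. So the mast (mean value) is at (a + b)/2.
Mean = (4 + (-17))/2 = -13/2 = -13/2

-13/2


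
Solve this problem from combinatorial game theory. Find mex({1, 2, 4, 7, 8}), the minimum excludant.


Set = {1, 2, 4, 7, 8}
0 is NOT in the set. This is the mex.
mex = 0

0


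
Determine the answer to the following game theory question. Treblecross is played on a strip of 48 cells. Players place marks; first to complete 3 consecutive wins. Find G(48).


Treblecross: place X on empty cells; 3-in-a-row wins.
Playing within two cells of an existing X lets the opponent win at once, so sensible play treats the cells i-2..i+2 around each X as dead. The player left with no safe cell loses, so this is a normal-play take-away game on strips of safe cells.
Placing X at cell i (0-indexed) of a strip of k safe cells leaves independent strips of sizes max(0, i-2) and max(0, k-i-3). Hence G(k) = mex{ G(max(0,i-2)) XOR G(max(0,k-i-3)) : 0 <= i < k }, with G(0) = 0.
G(1): splits (0,0):0^0=0 -> mex({0}) = 1
G(2): splits (0,0):0^0=0 -> mex({0}) = 1
G(3): splits (0,0):0^0=0 -> mex({0}) = 1
G(4): splits (0,1):0^1=1 (0,0):0^0=0 -> mex({0, 1}) = 2
G(5): splits (0,2):0^1=1 (0,1):0^1=1 (0,0):0^0=0 -> mex({0, 1}) = 2
G(6) = mex({1}) = 0
G(7) = mex({0, 1, 2}) = 3
G(8) = mex({0, 1, 2}) = 3
G(9) = mex({0, 2}) = 1
G(10) = mex({0, 2, 3}) = 1
G(11) = mex({0, 3}) = 1
G(12) = mex({1, 3}) = 0
G(13) = mex({0, 1, 2, 3}) = 4
G(14) = mex({0, 1, 2}) = 3
G(15) = mex({0, 1, 2}) = 3
G(16) = mex({0, 1, 2, 4}) = 3
G(17) = mex({0, 1, 3, 4}) = 2
G(18) = mex({0, 1, 3, 4}) = 2
G(19) = mex({0, 1, 3, 5}) = 2
G(20) = mex({0, 1, 2, 3, 5}) = 4
G(21) = mex({0, 1, 2, 3, 5}) = 4
G(22) = mex({1, 2, 6}) = 0
G(23) = mex({0, 1, 2, 3, 4, 6}) = 5
G(24) = mex({0, 1, 2, 3, 4}) = 5
G(25) = mex({0, 1, 3, 4, 7}) = 2
G(26) = mex({0, 1, 3, 4, 5, 7}) = 2
G(27) = mex({0, 1, 3, 5}) = 2
G(28) = mex({0, 1, 2, 5}) = 3
G(29) = mex({0, 1, 2, 4, 5, 6}) = 3
G(30) = mex({1, 2, 4, 6}) = 0
G(31) = mex({0, 1, 2, 3, 4, 6}) = 5
G(32) = mex({1, 2, 3, 4, 7}) = 0
G(33) = mex({0, 3, 7}) = 1
G(34) = mex({0, 2, 3, 5, 7}) = 1
G(35) = mex({0, 2, 3, 5, 6}) = 1
G(36) = mex({0, 1, 2, 5, 6}) = 3
G(37) = mex({0, 1, 2, 4, 5, 6}) = 3
G(38) = mex({0, 1, 2, 4}) = 3
G(39) = mex({0, 1, 2, 3, 4, 7}) = 5
G(40) = mex({0, 1, 2, 3, 4, 5, 7}) = 6
G(41) = mex({0, 1, 2, 3, 5, 7}) = 4
G(42) = mex({0, 1, 2, 3, 5, 6, 7}) = 4
G(43) = mex({0, 2, 3, 5, 6}) = 1
G(44) = mex({1, 2, 3, 4, 5, 6}) = 0
G(45) = mex({0, 1, 2, 3, 4, 6, 7}) = 5
G(46) = mex({0, 1, 2, 3, 4, 7}) = 5
G(47) = mex({0, 1, 2, 3, 4, 5, 7}) = 6
G(48) = mex({0, 1, 2, 3, 4, 5, 7}) = 6
Therefore G(48) = 6.

6


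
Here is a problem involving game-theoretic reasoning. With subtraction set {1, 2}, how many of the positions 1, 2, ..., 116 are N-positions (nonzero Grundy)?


Subtraction set S = {1, 2}, so G(n) = n mod 3.
G(n) = 0 when n is a multiple of 3.
Multiples of 3 in [1, 116]: 38
N-positions (nonzero Grundy) = 116 - 38 = 78

78


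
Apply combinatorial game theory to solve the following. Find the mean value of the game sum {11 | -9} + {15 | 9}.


G1 = {11 | -9}, G2 = {15 | 9}
Each is a switch {a | b} with numbers a > b; its mean value is (a + b)/2, and mean value is additive over game sums: m(G1 + G2) = m(G1) + m(G2).
Mean of G1 = (11 + (-9))/2 = 2/2 = 1
Mean of G2 = (15 + (9))/2 = 24/2 = 12
Mean of G1 + G2 = 1 + 12 = 13

13


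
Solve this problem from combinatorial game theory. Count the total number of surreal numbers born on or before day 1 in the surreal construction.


Day 0: {|} = 0 is born. Count = 1.
Day n: the number of surreal numbers born by day n is 2^(n+1) - 1.
By day 0: 2^1 - 1 = 1
By day 1: 2^2 - 1 = 3
By day 1: 3 surreal numbers.

3


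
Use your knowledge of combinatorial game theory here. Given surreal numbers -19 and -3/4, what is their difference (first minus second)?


x = -19, y = -3/4
Converting to common denominator: 4
x = -76/4, y = -3/4
x - y = -19 - -3/4 = -73/4

-73/4


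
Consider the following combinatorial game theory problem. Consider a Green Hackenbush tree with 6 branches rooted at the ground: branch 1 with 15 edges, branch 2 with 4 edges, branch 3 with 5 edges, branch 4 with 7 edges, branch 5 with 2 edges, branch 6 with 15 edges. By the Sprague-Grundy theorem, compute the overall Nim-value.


The tree has 6 branches from the ground vertex.
In Green Hackenbush, the Nim-value of a simple path of length k is k.
Branch 1: length 15, Nim-value = 15
Branch 2: length 4, Nim-value = 4
Branch 3: length 5, Nim-value = 5
Branch 4: length 7, Nim-value = 7
Branch 5: length 2, Nim-value = 2
Branch 6: length 15, Nim-value = 15
Total Nim-value = XOR of all branch values:
0 XOR 15 = 15
15 XOR 4 = 11
11 XOR 5 = 14
14 XOR 7 = 9
9 XOR 2 = 11
11 XOR 15 = 4
Nim-value of the tree = 4

4


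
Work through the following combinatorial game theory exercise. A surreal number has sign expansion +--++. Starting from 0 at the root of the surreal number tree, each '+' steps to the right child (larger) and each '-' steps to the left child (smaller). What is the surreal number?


Sign expansion: +--++
Rule: track bounds (lo, hi), initially (-inf, +inf). On '+', the current value becomes lo and we move to the simplest number in (value, hi): value + 1 if hi = +inf, otherwise the midpoint (value + hi)/2. On '-', the current value becomes hi and we move to value - 1 if lo = -inf, otherwise the midpoint (lo + value)/2.
Start at 0.
Step 1: sign = +, move right. Bounds: (0, +inf). Value = 1
Step 2: sign = -, move left. Bounds: (0, 1). Value = 1/2
Step 3: sign = -, move left. Bounds: (0, 1/2). Value = 1/4
Step 4: sign = +, move right. Bounds: (1/4, 1/2). Value = 3/8
Step 5: sign = +, move right. Bounds: (3/8, 1/2). Value = 7/16
The surreal number with sign expansion +--++ is 7/16.

7/16
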